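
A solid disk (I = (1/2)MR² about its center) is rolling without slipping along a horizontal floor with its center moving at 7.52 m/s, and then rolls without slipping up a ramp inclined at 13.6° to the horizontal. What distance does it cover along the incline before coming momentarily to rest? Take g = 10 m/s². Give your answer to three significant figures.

For this body I = (1/2)MR², i.e. k = I/(MR²) = 0.5.
The rolling condition ω = v/R makes the rotational term ½I(v/R)² = ½kMv², so KE_total = ½(1+k)Mv² = (3/4)Mv².
Setting this equal to Mgh gives the vertical rise h = (1+k)v₀²/(2g) = 1.5×7.52²/(2×10) = 4.241 m.
Along the incline, d = h/sinθ = 4.241/sin13.6° ≈ 18.0 m.

d ≈ 18.0 m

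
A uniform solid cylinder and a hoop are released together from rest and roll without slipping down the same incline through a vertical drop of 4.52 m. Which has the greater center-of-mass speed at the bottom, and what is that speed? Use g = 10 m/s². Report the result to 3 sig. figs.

For rolling without slipping, Mgh = ½(1+k)Mv² where k = I/(MR²), so v = √(2gh/(1+k)).
Uniform solid cylinder: k = 0.5, giving v = √(2×10×4.52/1.5) = 7.763 m/s.
Hoop: k = 1, giving v = √(2×10×4.52/2) = 6.723 m/s.
The smaller k wins: the uniform solid cylinder, at ≈ 7.76 m/s.

the uniform solid cylinder, at v ≈ 7.76 m/s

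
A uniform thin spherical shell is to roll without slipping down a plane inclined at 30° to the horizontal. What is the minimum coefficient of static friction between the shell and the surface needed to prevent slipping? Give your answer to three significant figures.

μ_min ≈ 0.231

With I = (2/3)MR², the ratio k = I/(MR²) is 2/3.
Newton's second law down the slope: Mg sinθ − f = Ma. The torque equation fR = Iα (with α = a/R) gives f = kMa.
These give a = g sinθ/(1+k) and the required friction f = kMg sinθ/(1+k).
The normal force is N = Mg cosθ, so μ_min = f/N = k tanθ/(1+k).
μ_min = (2/3) × tan30° / 1.667 ≈ 0.231.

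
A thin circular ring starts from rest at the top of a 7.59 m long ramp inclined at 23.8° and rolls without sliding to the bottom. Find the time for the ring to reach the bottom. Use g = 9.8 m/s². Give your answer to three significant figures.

t ≈ 2.77 s

For this body I = MR², i.e. k = I/(MR²) = 1.
Newton's second law down the slope: Mg sinθ − f = Ma. The torque equation fR = Iα (with α = a/R) gives f = kMa.
Hence a = g sinθ/(1+k) = 9.8×sin23.8°/2 = 1.977 m/s².
With constant a from rest, t = √(2L/a) = √(2·7.59/1.977) ≈ 2.77 s.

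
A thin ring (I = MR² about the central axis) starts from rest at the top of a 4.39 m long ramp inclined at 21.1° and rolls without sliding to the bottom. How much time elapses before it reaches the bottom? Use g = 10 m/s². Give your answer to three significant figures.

Here I = MR², so the shape factor k = I/(MR²) = 1.
Translational: Mg sinθ − f = Ma. Rotational about the CM: fR = Iα = kMRa, so f = kMa.
Hence a = g sinθ/(1+k) = 10×sin21.1°/2 = 1.8 m/s².
Starting from rest, L = ½at², so t = √(2L/a) = √(2×4.39/1.8) ≈ 2.21 s.

t ≈ 2.21 s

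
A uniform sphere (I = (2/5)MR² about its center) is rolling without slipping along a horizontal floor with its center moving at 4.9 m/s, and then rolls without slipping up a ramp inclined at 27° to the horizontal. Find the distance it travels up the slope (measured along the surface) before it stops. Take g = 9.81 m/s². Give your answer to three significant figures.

d ≈ 3.77 m

For this body I = (2/5)MR², i.e. k = I/(MR²) = 0.4.
Since it rolls without slipping, ω = v/R and KE = ½Mv² + ½Iω² = ½(1+k)Mv² = (7/10)Mv².
Setting this equal to Mgh gives the vertical rise h = (1+k)v₀²/(2g) = 1.4×4.9²/(2×9.81) = 1.713 m.
The distance along the slope is d = h/sinθ = 1.713/sin27° ≈ 3.77 m.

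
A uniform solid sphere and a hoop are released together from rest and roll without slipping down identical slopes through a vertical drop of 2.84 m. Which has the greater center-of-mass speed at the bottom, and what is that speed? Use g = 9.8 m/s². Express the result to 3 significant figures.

the uniform solid sphere, at v ≈ 6.31 m/s

For rolling without slipping, Mgh = ½(1+k)Mv² where k = I/(MR²), so v = √(2gh/(1+k)).
Uniform solid sphere: k = 0.4, giving v = √(2×9.8×2.84/1.4) = 6.306 m/s.
Hoop: k = 1, giving v = √(2×9.8×2.84/2) = 5.276 m/s.
The smaller k wins: the uniform solid sphere, at ≈ 6.31 m/s.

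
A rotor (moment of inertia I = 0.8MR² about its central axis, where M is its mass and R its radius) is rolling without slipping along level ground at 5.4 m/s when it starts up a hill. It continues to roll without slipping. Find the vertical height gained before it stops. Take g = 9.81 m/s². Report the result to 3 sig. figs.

h ≈ 2.68 m

The moment of inertia is 0.8MR², giving k ≡ I/(MR²) = 0.8.
Since it rolls without slipping, ω = v/R and KE = ½Mv² + ½Iω² = ½(1+k)Mv² = (9/10)Mv².
At the top the kinetic energy is zero, so (9/10)Mv₀² = Mgh.
Thus h = (1+k)v₀²/(2g) = 1.8 × 5.4² / (2 × 9.81) ≈ 2.68 m.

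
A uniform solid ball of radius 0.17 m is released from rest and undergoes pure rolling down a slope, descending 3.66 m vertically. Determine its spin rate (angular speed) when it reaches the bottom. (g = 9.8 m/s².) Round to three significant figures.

With I = (2/5)MR², the ratio k = I/(MR²) is 0.4.
Rolling without slipping gives ω = v/R, so the total kinetic energy is ½Mv² + ½Iω² = ½(1+k)Mv² = (7/10)Mv².
Energy conservation Mgh = ½(1+k)Mv² gives v = √(2gh/(1+k)) = √(2 × 9.8 × 3.66 / 1.4) = 7.158 m/s.
Then ω = v/R = 7.158 / 0.17 ≈ 42.1 rad/s.

ω ≈ 42.1 rad/s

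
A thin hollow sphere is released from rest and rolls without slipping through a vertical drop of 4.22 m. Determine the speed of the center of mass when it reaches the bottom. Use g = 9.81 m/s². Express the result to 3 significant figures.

Here I = (2/3)MR², so the shape factor k = I/(MR²) = 2/3.
The rolling condition ω = v/R makes the rotational term ½I(v/R)² = ½kMv², so KE_total = ½(1+k)Mv² = (5/6)Mv².
Energy conservation: Mgh = (5/6)Mv², so v = √(2gh/(1+k)) = √(2 × 9.81 × 4.22 / 1.667) ≈ 7.05 m/s.

v ≈ 7.05 m/s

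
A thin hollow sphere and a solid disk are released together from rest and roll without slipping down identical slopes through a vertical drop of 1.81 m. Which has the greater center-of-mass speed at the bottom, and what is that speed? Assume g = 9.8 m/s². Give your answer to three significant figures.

For rolling without slipping, Mgh = ½(1+k)Mv² where k = I/(MR²), so v = √(2gh/(1+k)).
Thin hollow sphere: k = 2/3, giving v = √(2×9.8×1.81/1.667) = 4.614 m/s.
Solid disk: k = 0.5, giving v = √(2×9.8×1.81/1.5) = 4.863 m/s.
The smaller k wins: the solid disk, at ≈ 4.86 m/s.

the solid disk, at v ≈ 4.86 m/s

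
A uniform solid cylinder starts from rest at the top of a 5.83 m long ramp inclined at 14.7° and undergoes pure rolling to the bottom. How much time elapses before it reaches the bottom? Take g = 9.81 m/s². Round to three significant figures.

Here I = (1/2)MR², so the shape factor k = I/(MR²) = 0.5.
Newton's second law down the slope: Mg sinθ − f = Ma. The torque equation fR = Iα (with α = a/R) gives f = kMa.
Hence a = g sinθ/(1+k) = 9.81×sin14.7°/1.5 = 1.66 m/s².
Starting from rest, L = ½at², so t = √(2L/a) = √(2×5.83/1.66) ≈ 2.65 s.

t ≈ 2.65 s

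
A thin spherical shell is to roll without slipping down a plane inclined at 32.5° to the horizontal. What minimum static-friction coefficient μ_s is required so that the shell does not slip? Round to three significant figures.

With I = (2/3)MR², the ratio k = I/(MR²) is 2/3.
Along the incline Mg sinθ − f = Ma, and torque about the center fR = Iα = kMR²(a/R) gives f = kMa.
These give a = g sinθ/(1+k) and the required friction f = kMg sinθ/(1+k).
The normal force is N = Mg cosθ, so μ_min = f/N = k tanθ/(1+k).
μ_min = (2/3) × tan32.5° / 1.667 ≈ 0.255.

μ_min ≈ 0.255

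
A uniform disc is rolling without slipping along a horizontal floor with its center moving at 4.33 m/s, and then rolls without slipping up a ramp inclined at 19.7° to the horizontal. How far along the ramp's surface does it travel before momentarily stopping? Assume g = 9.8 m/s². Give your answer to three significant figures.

d ≈ 4.26 m

Here I = (1/2)MR², so the shape factor k = I/(MR²) = 0.5.
The rolling condition ω = v/R makes the rotational term ½I(v/R)² = ½kMv², so KE_total = ½(1+k)Mv² = (3/4)Mv².
Setting this equal to Mgh gives the vertical rise h = (1+k)v₀²/(2g) = 1.5×4.33²/(2×9.8) = 1.435 m.
The distance along the slope is d = h/sinθ = 1.435/sin19.7° ≈ 4.26 m.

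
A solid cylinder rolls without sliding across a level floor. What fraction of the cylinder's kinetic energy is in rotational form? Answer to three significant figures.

Here I = (1/2)MR², so the shape factor k = I/(MR²) = 0.5.
Since ω = v/R, the translational part is ½Mv² and the rotational part is ½I(v/R)² = ½kMv²; the total is ½(1+k)Mv².
The rotational fraction is therefore k/(1+k) = 0.5/1.5 ≈ 0.333.

fraction ≈ 0.333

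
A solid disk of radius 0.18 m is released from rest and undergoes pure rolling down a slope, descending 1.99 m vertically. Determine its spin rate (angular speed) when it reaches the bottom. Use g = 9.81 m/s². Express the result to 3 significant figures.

ω ≈ 28.3 rad/s

The moment of inertia is (1/2)MR², giving k ≡ I/(MR²) = 0.5.
Rolling without slipping gives ω = v/R, so the total kinetic energy is ½Mv² + ½Iω² = ½(1+k)Mv² = (3/4)Mv².
Energy conservation Mgh = ½(1+k)Mv² gives v = √(2gh/(1+k)) = √(2 × 9.81 × 1.99 / 1.5) = 5.102 m/s.
The angular speed follows from ω = v/R = 5.102/0.18 ≈ 28.3 rad/s.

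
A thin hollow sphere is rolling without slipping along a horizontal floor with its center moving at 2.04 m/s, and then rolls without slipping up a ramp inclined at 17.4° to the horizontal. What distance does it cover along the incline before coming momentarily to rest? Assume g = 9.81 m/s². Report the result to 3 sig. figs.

d ≈ 1.18 m

With I = (2/3)MR², the ratio k = I/(MR²) is 2/3.
Pure rolling means v = ωR; then KE = ½Mv² + ½I(v/R)² = ½(1+k)Mv² = (5/6)Mv².
Setting this equal to Mgh gives the vertical rise h = (1+k)v₀²/(2g) = 1.667×2.04²/(2×9.81) = 0.3535 m.
The distance along the slope is d = h/sinθ = 0.3535/sin17.4° ≈ 1.18 m.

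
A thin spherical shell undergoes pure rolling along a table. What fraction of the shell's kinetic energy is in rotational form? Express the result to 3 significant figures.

Here I = (2/3)MR², so the shape factor k = I/(MR²) = 2/3.
With ω = v/R, KE_trans = ½Mv² and KE_rot = ½Iω² = ½kMv², so KE_total = ½(1+k)Mv².
The rotational fraction is therefore k/(1+k) = (2/3)/1.667 ≈ 0.400.

fraction ≈ 0.400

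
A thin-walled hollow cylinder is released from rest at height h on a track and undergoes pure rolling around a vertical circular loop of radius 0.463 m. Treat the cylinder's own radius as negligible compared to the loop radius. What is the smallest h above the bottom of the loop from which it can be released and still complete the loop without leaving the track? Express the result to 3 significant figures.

h_min ≈ 1.39 m

Here I = MR², so the shape factor k = I/(MR²) = 1.
At the top, contact is just lost when gravity alone supplies the centripetal force: Mg = Mv_top²/r, i.e. v_top² = gr.
With ω = v/R, the kinetic energy at speed v is ½(1+k)Mv² = Mv².
Energy conservation from release (height h) to the top (height 2r): Mgh = Mg(2r) + M·gr.
Thus h_min = 2r + (1+k)r/2 = r(2 + 2/2) = 0.463 × 3 ≈ 1.39 m.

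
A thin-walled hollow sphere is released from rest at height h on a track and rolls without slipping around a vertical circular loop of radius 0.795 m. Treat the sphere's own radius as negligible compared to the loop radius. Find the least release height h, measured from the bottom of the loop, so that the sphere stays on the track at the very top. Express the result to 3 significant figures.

h_min ≈ 2.25 m

Here I = (2/3)MR², so the shape factor k = I/(MR²) = 2/3.
At the top, contact is just lost when gravity alone supplies the centripetal force: Mg = Mv_top²/r, i.e. v_top² = gr.
With ω = v/R, the kinetic energy at speed v is ½(1+k)Mv² = (5/6)Mv².
Energy conservation from release (height h) to the top (height 2r): Mgh = Mg(2r) + (5/6)M·gr.
Thus h_min = 2r + (1+k)r/2 = r(2 + 1.667/2) = 0.795 × 2.833 ≈ 2.25 m.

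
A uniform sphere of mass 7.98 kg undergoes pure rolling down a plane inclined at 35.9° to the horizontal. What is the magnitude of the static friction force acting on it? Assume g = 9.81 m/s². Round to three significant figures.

With I = (2/5)MR², the ratio k = I/(MR²) is 0.4.
Translational: Mg sinθ − f = Ma. Rotational about the CM: fR = Iα = kMRa, so f = kMa.
Combining, a = g sinθ/(1+k) and f = kMa = kMg sinθ/(1+k).
f = 0.4 × 7.98 × 9.81 × sin35.9° / 1.4 ≈ 13.1 N.

f ≈ 13.1 N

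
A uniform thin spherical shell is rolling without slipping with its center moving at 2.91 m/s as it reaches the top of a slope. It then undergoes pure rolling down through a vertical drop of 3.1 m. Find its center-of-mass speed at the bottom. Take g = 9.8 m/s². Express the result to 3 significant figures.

The moment of inertia is (2/3)MR², giving k ≡ I/(MR²) = 2/3.
Since it rolls without slipping, ω = v/R and KE = ½Mv² + ½Iω² = ½(1+k)Mv² = (5/6)Mv².
Energy conservation: (5/6)Mv₀² + Mgh = (5/6)Mv², so v² = v₀² + 2gh/(1+k).
v = √(2.91² + 2×9.8×3.1/1.667) = √44.92 ≈ 6.70 m/s.

v ≈ 6.70 m/s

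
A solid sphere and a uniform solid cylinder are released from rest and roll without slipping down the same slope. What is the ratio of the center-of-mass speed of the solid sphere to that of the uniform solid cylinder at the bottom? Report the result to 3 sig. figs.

Each satisfies Mgh = ½(1+k)Mv² with k = I/(MR²), so v ∝ 1/√(1+k).
For the solid sphere k = 0.4; for the uniform solid cylinder k = 0.5.
v₁/v₂ = √((1+k₂)/(1+k₁)) = √(1.5/1.4) ≈ 1.04.

v_ratio ≈ 1.04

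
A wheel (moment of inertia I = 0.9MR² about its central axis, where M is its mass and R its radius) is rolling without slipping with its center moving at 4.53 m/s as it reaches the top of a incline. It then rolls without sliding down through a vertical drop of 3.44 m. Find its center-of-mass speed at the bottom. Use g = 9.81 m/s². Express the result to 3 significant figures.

With I = 0.9MR², the ratio k = I/(MR²) is 0.9.
Since it rolls without slipping, ω = v/R and KE = ½Mv² + ½Iω² = ½(1+k)Mv² = (19/20)Mv².
Conserving energy between top and bottom: (19/20)Mv² = (19/20)Mv₀² + Mgh, hence v² = v₀² + 2gh/(1+k).
v = √(4.53² + 2×9.81×3.44/1.9) = √56.04 ≈ 7.49 m/s.

v ≈ 7.49 m/s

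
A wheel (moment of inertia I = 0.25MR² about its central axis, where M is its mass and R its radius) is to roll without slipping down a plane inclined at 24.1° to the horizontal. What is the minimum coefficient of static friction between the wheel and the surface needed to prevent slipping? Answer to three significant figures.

With I = 0.25MR², the ratio k = I/(MR²) is 0.25.
Translational: Mg sinθ − f = Ma. Rotational about the CM: fR = Iα = kMRa, so f = kMa.
These give a = g sinθ/(1+k) and the required friction f = kMg sinθ/(1+k).
With N = Mg cosθ, the no-slip condition f ≤ μN gives μ_min = f/N = k tanθ/(1+k).
μ_min = 0.25 × tan24.1° / 1.25 ≈ 0.0895.

μ_min ≈ 0.0895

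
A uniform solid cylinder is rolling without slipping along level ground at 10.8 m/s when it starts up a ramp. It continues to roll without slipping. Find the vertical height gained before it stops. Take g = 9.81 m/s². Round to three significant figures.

h ≈ 8.92 m

For this body I = (1/2)MR², i.e. k = I/(MR²) = 0.5.
Pure rolling means v = ωR; then KE = ½Mv² + ½I(v/R)² = ½(1+k)Mv² = (3/4)Mv².
At the top the kinetic energy is zero, so (3/4)Mv₀² = Mgh.
Thus h = (1+k)v₀²/(2g) = 1.5 × 10.8² / (2 × 9.81) ≈ 8.92 m.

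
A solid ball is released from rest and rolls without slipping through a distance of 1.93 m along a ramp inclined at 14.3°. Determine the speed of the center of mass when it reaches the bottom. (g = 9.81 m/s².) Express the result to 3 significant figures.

For this body I = (2/5)MR², i.e. k = I/(MR²) = 0.4.
The rolling condition ω = v/R makes the rotational term ½I(v/R)² = ½kMv², so KE_total = ½(1+k)Mv² = (7/10)Mv².
The vertical drop is h = L sinθ = 1.93 × sin14.3° = 0.4767 m.
Energy conservation: Mgh = (7/10)Mv², so v = √(2gh/(1+k)) = √(2 × 9.81 × 0.4767 / 1.4) ≈ 2.58 m/s.

v ≈ 2.58 m/s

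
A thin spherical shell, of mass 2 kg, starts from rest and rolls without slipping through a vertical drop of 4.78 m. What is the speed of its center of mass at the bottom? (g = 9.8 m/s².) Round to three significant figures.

v ≈ 7.50 m/s

For this body I = (2/3)MR², i.e. k = I/(MR²) = 2/3.
Since it rolls without slipping, ω = v/R and KE = ½Mv² + ½Iω² = ½(1+k)Mv² = (5/6)Mv².
Setting Mgh = (5/6)Mv² gives v = √(2gh/(1+k)) = √(2·9.8·4.78/1.667) ≈ 7.50 m/s.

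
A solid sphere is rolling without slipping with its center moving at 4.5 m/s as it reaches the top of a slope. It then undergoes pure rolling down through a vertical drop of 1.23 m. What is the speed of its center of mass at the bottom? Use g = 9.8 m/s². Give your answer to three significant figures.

v ≈ 6.12 m/s

For this body I = (2/5)MR², i.e. k = I/(MR²) = 0.4.
Pure rolling means v = ωR; then KE = ½Mv² + ½I(v/R)² = ½(1+k)Mv² = (7/10)Mv².
Energy conservation: (7/10)Mv₀² + Mgh = (7/10)Mv², so v² = v₀² + 2gh/(1+k).
v = √(4.5² + 2×9.8×1.23/1.4) = √37.47 ≈ 6.12 m/s.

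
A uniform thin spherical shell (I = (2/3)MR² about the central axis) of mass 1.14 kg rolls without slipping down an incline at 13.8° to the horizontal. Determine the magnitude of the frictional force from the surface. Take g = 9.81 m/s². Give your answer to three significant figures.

The moment of inertia is (2/3)MR², giving k ≡ I/(MR²) = 2/3.
Newton's second law down the slope: Mg sinθ − f = Ma. The torque equation fR = Iα (with α = a/R) gives f = kMa.
Combining, a = g sinθ/(1+k) and f = kMa = kMg sinθ/(1+k).
f = (2/3) × 1.14 × 9.81 × sin13.8° / 1.667 ≈ 1.07 N.

f ≈ 1.07 N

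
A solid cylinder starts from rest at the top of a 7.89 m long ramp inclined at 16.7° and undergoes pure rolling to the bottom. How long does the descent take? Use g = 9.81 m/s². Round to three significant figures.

Here I = (1/2)MR², so the shape factor k = I/(MR²) = 0.5.
Translational: Mg sinθ − f = Ma. Rotational about the CM: fR = Iα = kMRa, so f = kMa.
Hence a = g sinθ/(1+k) = 9.81×sin16.7°/1.5 = 1.879 m/s².
With constant a from rest, t = √(2L/a) = √(2·7.89/1.879) ≈ 2.90 s.

t ≈ 2.90 s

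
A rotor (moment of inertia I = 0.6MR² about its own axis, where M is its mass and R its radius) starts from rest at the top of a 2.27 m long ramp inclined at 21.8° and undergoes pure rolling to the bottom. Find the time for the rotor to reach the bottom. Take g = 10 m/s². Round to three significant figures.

t ≈ 1.40 s

The moment of inertia is 0.6MR², giving k ≡ I/(MR²) = 0.6.
Translational: Mg sinθ − f = Ma. Rotational about the CM: fR = Iα = kMRa, so f = kMa.
Hence a = g sinθ/(1+k) = 10×sin21.8°/1.6 = 2.321 m/s².
Starting from rest, L = ½at², so t = √(2L/a) = √(2×2.27/2.321) ≈ 1.40 s.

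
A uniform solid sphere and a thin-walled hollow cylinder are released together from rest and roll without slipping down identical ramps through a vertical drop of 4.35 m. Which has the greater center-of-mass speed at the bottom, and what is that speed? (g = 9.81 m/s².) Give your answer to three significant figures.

the uniform solid sphere, at v ≈ 7.81 m/s

For rolling without slipping, Mgh = ½(1+k)Mv² where k = I/(MR²), so v = √(2gh/(1+k)).
Uniform solid sphere: k = 0.4, giving v = √(2×9.81×4.35/1.4) = 7.808 m/s.
Thin-walled hollow cylinder: k = 1, giving v = √(2×9.81×4.35/2) = 6.532 m/s.
The smaller k wins: the uniform solid sphere, at ≈ 7.81 m/s.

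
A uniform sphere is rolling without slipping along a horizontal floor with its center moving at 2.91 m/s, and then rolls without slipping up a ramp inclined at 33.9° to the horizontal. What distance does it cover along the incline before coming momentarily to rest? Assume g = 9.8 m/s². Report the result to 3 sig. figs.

d ≈ 1.08 m

Here I = (2/5)MR², so the shape factor k = I/(MR²) = 0.4.
Since it rolls without slipping, ω = v/R and KE = ½Mv² + ½Iω² = ½(1+k)Mv² = (7/10)Mv².
Setting this equal to Mgh gives the vertical rise h = (1+k)v₀²/(2g) = 1.4×2.91²/(2×9.8) = 0.6049 m.
Along the incline, d = h/sinθ = 0.6049/sin33.9° ≈ 1.08 m.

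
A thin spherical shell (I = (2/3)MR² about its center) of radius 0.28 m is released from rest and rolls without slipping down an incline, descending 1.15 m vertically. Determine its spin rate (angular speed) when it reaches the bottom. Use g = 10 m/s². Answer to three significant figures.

ω ≈ 13.3 rad/s

The moment of inertia is (2/3)MR², giving k ≡ I/(MR²) = 2/3.
Since it rolls without slipping, ω = v/R and KE = ½Mv² + ½Iω² = ½(1+k)Mv² = (5/6)Mv².
Energy conservation Mgh = ½(1+k)Mv² gives v = √(2gh/(1+k)) = √(2 × 10 × 1.15 / 1.667) = 3.715 m/s.
The angular speed follows from ω = v/R = 3.715/0.28 ≈ 13.3 rad/s.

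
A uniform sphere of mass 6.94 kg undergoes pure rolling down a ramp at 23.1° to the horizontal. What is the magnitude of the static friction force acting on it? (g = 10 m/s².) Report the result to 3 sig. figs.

f ≈ 7.78 N

Here I = (2/5)MR², so the shape factor k = I/(MR²) = 0.4.
Newton's second law down the slope: Mg sinθ − f = Ma. The torque equation fR = Iα (with α = a/R) gives f = kMa.
Combining, a = g sinθ/(1+k) and f = kMa = kMg sinθ/(1+k).
f = 0.4 × 6.94 × 10 × sin23.1° / 1.4 ≈ 7.78 N.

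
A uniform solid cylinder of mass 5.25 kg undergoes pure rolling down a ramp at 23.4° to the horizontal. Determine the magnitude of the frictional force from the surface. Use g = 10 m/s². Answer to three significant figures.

f ≈ 6.95 N

Here I = (1/2)MR², so the shape factor k = I/(MR²) = 0.5.
Newton's second law down the slope: Mg sinθ − f = Ma. The torque equation fR = Iα (with α = a/R) gives f = kMa.
Combining, a = g sinθ/(1+k) and f = kMa = kMg sinθ/(1+k).
f = 0.5 × 5.25 × 10 × sin23.4° / 1.5 ≈ 6.95 N.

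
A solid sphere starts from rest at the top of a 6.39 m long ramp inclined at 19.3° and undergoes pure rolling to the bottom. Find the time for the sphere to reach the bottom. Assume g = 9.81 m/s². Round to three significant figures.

Here I = (2/5)MR², so the shape factor k = I/(MR²) = 0.4.
Translational: Mg sinθ − f = Ma. Rotational about the CM: fR = Iα = kMRa, so f = kMa.
Hence a = g sinθ/(1+k) = 9.81×sin19.3°/1.4 = 2.316 m/s².
With constant a from rest, t = √(2L/a) = √(2·6.39/2.316) ≈ 2.35 s.

t ≈ 2.35 s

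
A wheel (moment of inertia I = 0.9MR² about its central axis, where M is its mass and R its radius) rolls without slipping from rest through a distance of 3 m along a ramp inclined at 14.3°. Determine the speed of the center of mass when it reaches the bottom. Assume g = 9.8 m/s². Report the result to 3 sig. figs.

v ≈ 2.76 m/s

The moment of inertia is 0.9MR², giving k ≡ I/(MR²) = 0.9.
Pure rolling means v = ωR; then KE = ½Mv² + ½I(v/R)² = ½(1+k)Mv² = (19/20)Mv².
The vertical drop is h = L sinθ = 3 × sin14.3° = 0.741 m.
Energy conservation: Mgh = (19/20)Mv², so v = √(2gh/(1+k)) = √(2 × 9.8 × 0.741 / 1.9) ≈ 2.76 m/s.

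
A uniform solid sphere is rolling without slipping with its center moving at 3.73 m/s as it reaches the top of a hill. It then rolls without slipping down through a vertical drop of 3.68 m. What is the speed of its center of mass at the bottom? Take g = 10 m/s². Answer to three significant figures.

v ≈ 8.15 m/s

With I = (2/5)MR², the ratio k = I/(MR²) is 0.4.
Pure rolling means v = ωR; then KE = ½Mv² + ½I(v/R)² = ½(1+k)Mv² = (7/10)Mv².
Conserving energy between top and bottom: (7/10)Mv² = (7/10)Mv₀² + Mgh, hence v² = v₀² + 2gh/(1+k).
v = √(3.73² + 2×10×3.68/1.4) = √66.48 ≈ 8.15 m/s.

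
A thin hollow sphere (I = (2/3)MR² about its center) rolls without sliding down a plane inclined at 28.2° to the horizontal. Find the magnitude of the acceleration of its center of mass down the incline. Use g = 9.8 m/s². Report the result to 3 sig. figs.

a ≈ 2.78 m/s²

Here I = (2/3)MR², so the shape factor k = I/(MR²) = 2/3.
Newton's second law down the slope: Mg sinθ − f = Ma. The torque equation fR = Iα (with α = a/R) gives f = kMa.
Eliminating f: Mg sinθ = (1+k)Ma, so a = g sinθ/(1+k) = 9.8 × sin28.2° / 1.667 ≈ 2.78 m/s².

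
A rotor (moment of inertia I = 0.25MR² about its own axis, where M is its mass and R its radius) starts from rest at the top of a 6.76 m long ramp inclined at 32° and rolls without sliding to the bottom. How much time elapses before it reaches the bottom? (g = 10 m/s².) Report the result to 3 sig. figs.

t ≈ 1.79 s

The moment of inertia is 0.25MR², giving k ≡ I/(MR²) = 0.25.
Along the incline Mg sinθ − f = Ma, and torque about the center fR = Iα = kMR²(a/R) gives f = kMa.
Hence a = g sinθ/(1+k) = 10×sin32°/1.25 = 4.239 m/s².
Starting from rest, L = ½at², so t = √(2L/a) = √(2×6.76/4.239) ≈ 1.79 s.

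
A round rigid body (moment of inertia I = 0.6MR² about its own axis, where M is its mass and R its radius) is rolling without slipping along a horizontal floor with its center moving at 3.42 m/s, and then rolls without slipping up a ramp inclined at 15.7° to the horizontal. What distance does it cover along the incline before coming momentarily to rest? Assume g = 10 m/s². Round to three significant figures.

Here I = 0.6MR², so the shape factor k = I/(MR²) = 0.6.
Since it rolls without slipping, ω = v/R and KE = ½Mv² + ½Iω² = ½(1+k)Mv² = (4/5)Mv².
Setting this equal to Mgh gives the vertical rise h = (1+k)v₀²/(2g) = 1.6×3.42²/(2×10) = 0.9357 m.
The distance along the slope is d = h/sinθ = 0.9357/sin15.7° ≈ 3.46 m.

d ≈ 3.46 m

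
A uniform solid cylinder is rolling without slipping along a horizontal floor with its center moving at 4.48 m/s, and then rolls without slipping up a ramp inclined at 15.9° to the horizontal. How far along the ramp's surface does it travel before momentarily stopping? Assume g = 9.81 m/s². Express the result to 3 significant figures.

d ≈ 5.60 m

For this body I = (1/2)MR², i.e. k = I/(MR²) = 0.5.
The rolling condition ω = v/R makes the rotational term ½I(v/R)² = ½kMv², so KE_total = ½(1+k)Mv² = (3/4)Mv².
Setting this equal to Mgh gives the vertical rise h = (1+k)v₀²/(2g) = 1.5×4.48²/(2×9.81) = 1.534 m.
The distance along the slope is d = h/sinθ = 1.534/sin15.9° ≈ 5.60 m.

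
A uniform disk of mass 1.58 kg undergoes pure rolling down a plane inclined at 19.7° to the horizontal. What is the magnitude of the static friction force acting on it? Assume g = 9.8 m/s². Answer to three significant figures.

f ≈ 1.74 N

With I = (1/2)MR², the ratio k = I/(MR²) is 0.5.
Along the incline Mg sinθ − f = Ma, and torque about the center fR = Iα = kMR²(a/R) gives f = kMa.
Combining, a = g sinθ/(1+k) and f = kMa = kMg sinθ/(1+k).
f = 0.5 × 1.58 × 9.8 × sin19.7° / 1.5 ≈ 1.74 N.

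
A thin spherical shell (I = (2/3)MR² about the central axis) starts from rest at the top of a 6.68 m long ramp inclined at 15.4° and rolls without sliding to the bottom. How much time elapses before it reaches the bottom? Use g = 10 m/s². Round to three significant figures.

For this body I = (2/3)MR², i.e. k = I/(MR²) = 2/3.
Translational: Mg sinθ − f = Ma. Rotational about the CM: fR = Iα = kMRa, so f = kMa.
Hence a = g sinθ/(1+k) = 10×sin15.4°/1.667 = 1.593 m/s².
Starting from rest, L = ½at², so t = √(2L/a) = √(2×6.68/1.593) ≈ 2.90 s.

t ≈ 2.90 s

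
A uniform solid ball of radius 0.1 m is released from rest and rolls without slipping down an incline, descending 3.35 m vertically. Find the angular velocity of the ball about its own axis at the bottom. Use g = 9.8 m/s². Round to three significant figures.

ω ≈ 68.5 rad/s

The moment of inertia is (2/5)MR², giving k ≡ I/(MR²) = 0.4.
The rolling condition ω = v/R makes the rotational term ½I(v/R)² = ½kMv², so KE_total = ½(1+k)Mv² = (7/10)Mv².
Energy conservation Mgh = ½(1+k)Mv² gives v = √(2gh/(1+k)) = √(2 × 9.8 × 3.35 / 1.4) = 6.848 m/s.
Then ω = v/R = 6.848 / 0.1 ≈ 68.5 rad/s.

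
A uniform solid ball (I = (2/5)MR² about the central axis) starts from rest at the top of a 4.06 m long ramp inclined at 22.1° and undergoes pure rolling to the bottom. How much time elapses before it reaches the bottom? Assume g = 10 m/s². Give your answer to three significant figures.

Here I = (2/5)MR², so the shape factor k = I/(MR²) = 0.4.
Along the incline Mg sinθ − f = Ma, and torque about the center fR = Iα = kMR²(a/R) gives f = kMa.
Hence a = g sinθ/(1+k) = 10×sin22.1°/1.4 = 2.687 m/s².
Starting from rest, L = ½at², so t = √(2L/a) = √(2×4.06/2.687) ≈ 1.74 s.

t ≈ 1.74 s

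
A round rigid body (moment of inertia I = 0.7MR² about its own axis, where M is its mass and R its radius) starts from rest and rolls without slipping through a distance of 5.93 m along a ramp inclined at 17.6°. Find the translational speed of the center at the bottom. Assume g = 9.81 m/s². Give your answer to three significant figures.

v ≈ 4.55 m/s

With I = 0.7MR², the ratio k = I/(MR²) is 0.7.
Since it rolls without slipping, ω = v/R and KE = ½Mv² + ½Iω² = ½(1+k)Mv² = (17/20)Mv².
The vertical drop is h = L sinθ = 5.93 × sin17.6° = 1.793 m.
Setting Mgh = (17/20)Mv² gives v = √(2gh/(1+k)) = √(2·9.81·1.793/1.7) ≈ 4.55 m/s.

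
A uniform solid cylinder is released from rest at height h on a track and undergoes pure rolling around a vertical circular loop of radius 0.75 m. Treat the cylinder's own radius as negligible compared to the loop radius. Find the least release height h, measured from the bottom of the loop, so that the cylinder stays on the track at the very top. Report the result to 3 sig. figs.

h_min ≈ 2.06 m

Here I = (1/2)MR², so the shape factor k = I/(MR²) = 0.5.
At the top, contact is just lost when gravity alone supplies the centripetal force: Mg = Mv_top²/r, i.e. v_top² = gr.
With ω = v/R, the kinetic energy at speed v is ½(1+k)Mv² = (3/4)Mv².
Energy conservation from release (height h) to the top (height 2r): Mgh = Mg(2r) + (3/4)M·gr.
Thus h_min = 2r + (1+k)r/2 = r(2 + 1.5/2) = 0.75 × 2.75 ≈ 2.06 m.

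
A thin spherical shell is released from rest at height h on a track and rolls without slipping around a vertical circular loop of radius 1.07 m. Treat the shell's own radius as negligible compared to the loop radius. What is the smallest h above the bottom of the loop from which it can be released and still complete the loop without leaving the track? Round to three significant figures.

h_min ≈ 3.03 m

The moment of inertia is (2/3)MR², giving k ≡ I/(MR²) = 2/3.
At the top of the loop, the minimum-contact condition is Mg = Mv_top²/r, so v_top² = gr.
With ω = v/R, the kinetic energy at speed v is ½(1+k)Mv² = (5/6)Mv².
Energy conservation from release (height h) to the top (height 2r): Mgh = Mg(2r) + (5/6)M·gr.
Thus h_min = 2r + (1+k)r/2 = r(2 + 1.667/2) = 1.07 × 2.833 ≈ 3.03 m.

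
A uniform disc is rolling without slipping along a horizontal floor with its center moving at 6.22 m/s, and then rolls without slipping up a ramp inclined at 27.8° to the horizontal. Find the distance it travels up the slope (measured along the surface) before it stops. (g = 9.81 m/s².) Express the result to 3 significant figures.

With I = (1/2)MR², the ratio k = I/(MR²) is 0.5.
Rolling without slipping gives ω = v/R, so the total kinetic energy is ½Mv² + ½Iω² = ½(1+k)Mv² = (3/4)Mv².
Setting this equal to Mgh gives the vertical rise h = (1+k)v₀²/(2g) = 1.5×6.22²/(2×9.81) = 2.958 m.
The distance along the slope is d = h/sinθ = 2.958/sin27.8° ≈ 6.34 m.

d ≈ 6.34 m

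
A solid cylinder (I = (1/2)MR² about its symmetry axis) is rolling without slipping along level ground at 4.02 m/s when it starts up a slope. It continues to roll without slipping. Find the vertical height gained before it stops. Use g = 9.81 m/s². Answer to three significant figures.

Here I = (1/2)MR², so the shape factor k = I/(MR²) = 0.5.
Since it rolls without slipping, ω = v/R and KE = ½Mv² + ½Iω² = ½(1+k)Mv² = (3/4)Mv².
All of this converts to potential energy at the highest point: (3/4)Mv₀² = Mgh.
Thus h = (1+k)v₀²/(2g) = 1.5 × 4.02² / (2 × 9.81) ≈ 1.24 m.

h ≈ 1.24 m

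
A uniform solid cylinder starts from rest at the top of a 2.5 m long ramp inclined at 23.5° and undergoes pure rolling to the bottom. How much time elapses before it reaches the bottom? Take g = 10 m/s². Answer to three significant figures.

The moment of inertia is (1/2)MR², giving k ≡ I/(MR²) = 0.5.
Translational: Mg sinθ − f = Ma. Rotational about the CM: fR = Iα = kMRa, so f = kMa.
Hence a = g sinθ/(1+k) = 10×sin23.5°/1.5 = 2.658 m/s².
Starting from rest, L = ½at², so t = √(2L/a) = √(2×2.5/2.658) ≈ 1.37 s.

t ≈ 1.37 s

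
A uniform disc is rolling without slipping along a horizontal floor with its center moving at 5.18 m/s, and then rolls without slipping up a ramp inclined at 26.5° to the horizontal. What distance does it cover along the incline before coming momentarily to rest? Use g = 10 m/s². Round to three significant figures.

d ≈ 4.51 m

With I = (1/2)MR², the ratio k = I/(MR²) is 0.5.
Since it rolls without slipping, ω = v/R and KE = ½Mv² + ½Iω² = ½(1+k)Mv² = (3/4)Mv².
Setting this equal to Mgh gives the vertical rise h = (1+k)v₀²/(2g) = 1.5×5.18²/(2×10) = 2.012 m.
The distance along the slope is d = h/sinθ = 2.012/sin26.5° ≈ 4.51 m.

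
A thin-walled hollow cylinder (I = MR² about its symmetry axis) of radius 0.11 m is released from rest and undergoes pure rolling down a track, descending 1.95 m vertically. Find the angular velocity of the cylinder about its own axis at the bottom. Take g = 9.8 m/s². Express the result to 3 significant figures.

With I = MR², the ratio k = I/(MR²) is 1.
Since it rolls without slipping, ω = v/R and KE = ½Mv² + ½Iω² = ½(1+k)Mv² = Mv².
Energy conservation Mgh = ½(1+k)Mv² gives v = √(2gh/(1+k)) = √(2 × 9.8 × 1.95 / 2) = 4.371 m/s.
Then ω = v/R = 4.371 / 0.11 ≈ 39.7 rad/s.

ω ≈ 39.7 rad/s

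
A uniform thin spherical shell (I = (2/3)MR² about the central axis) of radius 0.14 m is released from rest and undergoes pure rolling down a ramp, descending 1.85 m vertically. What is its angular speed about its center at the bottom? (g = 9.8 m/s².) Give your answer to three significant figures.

ω ≈ 33.3 rad/s

With I = (2/3)MR², the ratio k = I/(MR²) is 2/3.
Pure rolling means v = ωR; then KE = ½Mv² + ½I(v/R)² = ½(1+k)Mv² = (5/6)Mv².
Energy conservation Mgh = ½(1+k)Mv² gives v = √(2gh/(1+k)) = √(2 × 9.8 × 1.85 / 1.667) = 4.664 m/s.
The angular speed follows from ω = v/R = 4.664/0.14 ≈ 33.3 rad/s.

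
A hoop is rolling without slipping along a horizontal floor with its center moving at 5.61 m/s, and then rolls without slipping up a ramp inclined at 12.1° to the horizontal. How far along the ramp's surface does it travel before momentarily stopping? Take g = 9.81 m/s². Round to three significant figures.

The moment of inertia is MR², giving k ≡ I/(MR²) = 1.
Since it rolls without slipping, ω = v/R and KE = ½Mv² + ½Iω² = ½(1+k)Mv² = Mv².
Setting this equal to Mgh gives the vertical rise h = (1+k)v₀²/(2g) = 2×5.61²/(2×9.81) = 3.208 m.
The distance along the slope is d = h/sinθ = 3.208/sin12.1° ≈ 15.3 m.

d ≈ 15.3 m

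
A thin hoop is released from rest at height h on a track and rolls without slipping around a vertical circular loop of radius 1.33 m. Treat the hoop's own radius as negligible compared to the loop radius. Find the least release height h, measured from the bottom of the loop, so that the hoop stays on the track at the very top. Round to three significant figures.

For this body I = MR², i.e. k = I/(MR²) = 1.
At the top, contact is just lost when gravity alone supplies the centripetal force: Mg = Mv_top²/r, i.e. v_top² = gr.
With ω = v/R, the kinetic energy at speed v is ½(1+k)Mv² = Mv².
Energy conservation from release (height h) to the top (height 2r): Mgh = Mg(2r) + M·gr.
Thus h_min = 2r + (1+k)r/2 = r(2 + 2/2) = 1.33 × 3 ≈ 3.99 m.

h_min ≈ 3.99 m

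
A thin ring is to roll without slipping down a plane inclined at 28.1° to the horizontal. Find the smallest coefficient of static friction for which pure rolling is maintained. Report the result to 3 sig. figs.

μ_min ≈ 0.267

With I = MR², the ratio k = I/(MR²) is 1.
Translational: Mg sinθ − f = Ma. Rotational about the CM: fR = Iα = kMRa, so f = kMa.
These give a = g sinθ/(1+k) and the required friction f = kMg sinθ/(1+k).
With N = Mg cosθ, the no-slip condition f ≤ μN gives μ_min = f/N = k tanθ/(1+k).
μ_min = 1 × tan28.1° / 2 ≈ 0.267.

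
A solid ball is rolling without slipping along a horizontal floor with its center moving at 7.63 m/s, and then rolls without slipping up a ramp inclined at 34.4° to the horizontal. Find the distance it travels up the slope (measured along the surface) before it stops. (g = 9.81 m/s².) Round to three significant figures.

For this body I = (2/5)MR², i.e. k = I/(MR²) = 0.4.
Rolling without slipping gives ω = v/R, so the total kinetic energy is ½Mv² + ½Iω² = ½(1+k)Mv² = (7/10)Mv².
Setting this equal to Mgh gives the vertical rise h = (1+k)v₀²/(2g) = 1.4×7.63²/(2×9.81) = 4.154 m.
Along the incline, d = h/sinθ = 4.154/sin34.4° ≈ 7.35 m.

d ≈ 7.35 m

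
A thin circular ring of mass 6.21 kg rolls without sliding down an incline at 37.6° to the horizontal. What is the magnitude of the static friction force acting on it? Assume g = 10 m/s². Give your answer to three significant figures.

f ≈ 18.9 N

The moment of inertia is MR², giving k ≡ I/(MR²) = 1.
Along the incline Mg sinθ − f = Ma, and torque about the center fR = Iα = kMR²(a/R) gives f = kMa.
Combining, a = g sinθ/(1+k) and f = kMa = kMg sinθ/(1+k).
f = 1 × 6.21 × 10 × sin37.6° / 2 ≈ 18.9 N.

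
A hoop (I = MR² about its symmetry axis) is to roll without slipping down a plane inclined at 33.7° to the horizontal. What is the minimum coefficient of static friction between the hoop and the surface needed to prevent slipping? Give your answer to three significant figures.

With I = MR², the ratio k = I/(MR²) is 1.
Along the incline Mg sinθ − f = Ma, and torque about the center fR = Iα = kMR²(a/R) gives f = kMa.
These give a = g sinθ/(1+k) and the required friction f = kMg sinθ/(1+k).
With N = Mg cosθ, the no-slip condition f ≤ μN gives μ_min = f/N = k tanθ/(1+k).
μ_min = 1 × tan33.7° / 2 ≈ 0.333.

μ_min ≈ 0.333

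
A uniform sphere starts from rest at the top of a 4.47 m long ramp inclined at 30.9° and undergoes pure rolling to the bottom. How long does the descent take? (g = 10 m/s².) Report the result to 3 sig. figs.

t ≈ 1.56 s

Here I = (2/5)MR², so the shape factor k = I/(MR²) = 0.4.
Along the incline Mg sinθ − f = Ma, and torque about the center fR = Iα = kMR²(a/R) gives f = kMa.
Hence a = g sinθ/(1+k) = 10×sin30.9°/1.4 = 3.668 m/s².
Starting from rest, L = ½at², so t = √(2L/a) = √(2×4.47/3.668) ≈ 1.56 s.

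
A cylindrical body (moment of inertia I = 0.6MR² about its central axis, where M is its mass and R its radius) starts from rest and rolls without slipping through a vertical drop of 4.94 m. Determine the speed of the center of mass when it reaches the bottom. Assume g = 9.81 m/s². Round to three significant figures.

For this body I = 0.6MR², i.e. k = I/(MR²) = 0.6.
Since it rolls without slipping, ω = v/R and KE = ½Mv² + ½Iω² = ½(1+k)Mv² = (4/5)Mv².
Setting Mgh = (4/5)Mv² gives v = √(2gh/(1+k)) = √(2·9.81·4.94/1.6) ≈ 7.78 m/s.

v ≈ 7.78 m/s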